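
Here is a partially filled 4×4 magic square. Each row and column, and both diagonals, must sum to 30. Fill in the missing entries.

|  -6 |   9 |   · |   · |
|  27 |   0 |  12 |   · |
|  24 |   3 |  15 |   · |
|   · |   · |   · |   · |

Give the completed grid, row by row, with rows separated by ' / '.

Using row 2: 27 + 0 + 12 + ? → (2,4) = 30 − 39 = -9.
From row 3, 30 − (24 + 3 + 15) gives (3,4) = -12.
Column 1 needs 30; the known cells sum to 45, so (4,1) = -15.
Using column 2: 9 + 0 + 3 + ? → (4,2) = 30 − 12 = 18.
From main diagonal, 30 − (-6 + 0 + 15) gives (4,4) = 21.
Anti-diagonal must total 30; the given cells sum to 0, so (1,4) = 30.
Row 1 must total 30; the given cells sum to 33, so (1,3) = -3.
Row 4 needs 30; the known cells sum to 24, so (4,3) = 6.

-6 9 -3 30 / 27 0 12 -9 / 24 3 15 -12 / -15 18 6 21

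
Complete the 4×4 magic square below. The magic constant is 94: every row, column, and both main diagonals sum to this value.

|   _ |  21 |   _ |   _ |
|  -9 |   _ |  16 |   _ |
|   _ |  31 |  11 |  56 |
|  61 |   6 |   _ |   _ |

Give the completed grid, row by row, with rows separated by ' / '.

Row 3 must total 94; the given cells sum to 98, so (3,1) = -4.
Column 1 must total 94; the given cells sum to 48, so (1,1) = 46.
Column 2 needs 94; the known cells sum to 58, so (2,2) = 36.
Main diagonal must total 94; the given cells sum to 93, so (4,4) = 1.
The remaining cell in anti-diagonal is (1,4) = 94 − 108 = -14.
From row 1, 94 − (46 + 21 + (-14)) gives (1,3) = 41.
Using row 2: -9 + 36 + 16 + ? → (2,4) = 94 − 43 = 51.
From row 4, 94 − (61 + 6 + 1) gives (4,3) = 26.

46 21 41 -14 / -9 36 16 51 / -4 31 11 56 / 61 6 26 1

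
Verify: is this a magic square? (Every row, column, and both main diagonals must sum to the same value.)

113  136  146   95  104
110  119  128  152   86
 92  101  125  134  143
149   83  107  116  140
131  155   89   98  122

Row 1: 113 + 136 + 146 + 95 + 104 = 594.
Row 2: 110 + 119 + 128 + 152 + 86 = 595.
Row 3: 92 + 101 + 125 + 134 + 143 = 595.
Row 4: 149 + 83 + 107 + 116 + 140 = 595.
Row 5: 131 + 155 + 89 + 98 + 122 = 595.
Column 1: 113 + 110 + 92 + 149 + 131 = 595.
Column 2: 136 + 119 + 101 + 83 + 155 = 594.
Column 3: 146 + 128 + 125 + 107 + 89 = 595.
Column 4: 95 + 152 + 134 + 116 + 98 = 595.
Column 5: 104 + 86 + 143 + 140 + 122 = 595.
Main diagonal: 113 + 119 + 125 + 116 + 122 = 595.
Anti-diagonal: 104 + 152 + 125 + 83 + 131 = 595.

No — column 2 sums to 594 but row 5 sums to 595.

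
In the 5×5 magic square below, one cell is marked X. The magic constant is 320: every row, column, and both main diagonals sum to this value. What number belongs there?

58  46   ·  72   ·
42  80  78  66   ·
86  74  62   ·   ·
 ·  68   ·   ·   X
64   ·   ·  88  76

82

Using row 2: 42 + 80 + 78 + 66 + ? → (2,5) = 320 − 266 = 54.
The remaining cell in column 1 is (4,1) = 320 − 250 = 70.
The remaining cell in column 2 is (5,2) = 320 − 268 = 52.
Using main diagonal: 58 + 80 + 62 + 76 + ? → (4,4) = 320 − 276 = 44.
Anti-diagonal must total 320; the given cells sum to 260, so (1,5) = 60.
Row 1 must total 320; the given cells sum to 236, so (1,3) = 84.
Row 5: 64 + 52 + 88 + 76 + ? = 320, so (5,3) = 40.
Column 3 needs 320; the known cells sum to 264, so (4,3) = 56.
Column 4 needs 320; the known cells sum to 270, so (3,4) = 50.
Row 3: 86 + 74 + 62 + 50 + ? = 320, so (3,5) = 48.
Row 4 needs 320; the known cells sum to 238, so (4,5) = 82.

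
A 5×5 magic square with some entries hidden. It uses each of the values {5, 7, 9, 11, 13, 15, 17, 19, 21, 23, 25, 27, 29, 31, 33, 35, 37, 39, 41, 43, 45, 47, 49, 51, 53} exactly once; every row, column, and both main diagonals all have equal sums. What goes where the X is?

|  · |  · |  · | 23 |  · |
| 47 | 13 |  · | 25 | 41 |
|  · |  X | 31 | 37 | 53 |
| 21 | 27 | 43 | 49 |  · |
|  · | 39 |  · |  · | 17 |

The 25 entries sum to 725, so each line sums to 725/5 = 145.
Using row 2: 47 + 13 + 25 + 41 + ? → (2,3) = 145 − 126 = 19.
The remaining cell in row 4 is (4,5) = 145 − 140 = 5.
Using column 4: 23 + 25 + 37 + 49 + ? → (5,4) = 145 − 134 = 11.
From column 5, 145 − (41 + 53 + 5 + 17) gives (1,5) = 29.
Using main diagonal: 13 + 31 + 49 + 17 + ? → (1,1) = 145 − 110 = 35.
Anti-diagonal: 29 + 25 + 31 + 27 + ? = 145, so (5,1) = 33.
Row 5 needs 145; the known cells sum to 100, so (5,3) = 45.
Column 1: 35 + 47 + 21 + 33 + ? = 145, so (3,1) = 9.
Column 3 needs 145; the known cells sum to 138, so (1,3) = 7.
Row 1: 35 + 7 + 23 + 29 + ? = 145, so (1,2) = 51.
Row 3: 9 + 31 + 37 + 53 + ? = 145, so (3,2) = 15.

15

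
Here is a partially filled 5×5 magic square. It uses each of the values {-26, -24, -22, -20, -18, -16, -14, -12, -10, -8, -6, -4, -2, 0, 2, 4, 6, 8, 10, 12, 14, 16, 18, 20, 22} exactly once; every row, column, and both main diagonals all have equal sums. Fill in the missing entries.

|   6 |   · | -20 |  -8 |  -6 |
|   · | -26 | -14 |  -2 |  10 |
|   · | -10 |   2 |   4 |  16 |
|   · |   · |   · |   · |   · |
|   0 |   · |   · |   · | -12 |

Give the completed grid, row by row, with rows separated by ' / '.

6 18 -20 -8 -6 / 22 -26 -14 -2 10 / -22 -10 2 4 16 / -16 -4 8 20 -18 / 0 12 14 -24 -12

The 25 entries sum to -50, so each line sums to -50/5 = -10.
Row 1 needs -10; the known cells sum to -28, so (1,2) = 18.
Row 2 needs -10; the known cells sum to -32, so (2,1) = 22.
Row 3 must total -10; the given cells sum to 12, so (3,1) = -22.
The remaining cell in column 1 is (4,1) = -10 − 6 = -16.
Column 5 needs -10; the known cells sum to 8, so (4,5) = -18.
The remaining cell in main diagonal is (4,4) = -10 − (-30) = 20.
Anti-diagonal: -6 + (-2) + 2 + 0 + ? = -10, so (4,2) = -4.
Row 4: -16 + (-4) + 20 + (-18) + ? = -10, so (4,3) = 8.
The remaining cell in column 2 is (5,2) = -10 − (-22) = 12.
Column 3 needs -10; the known cells sum to -24, so (5,3) = 14.
From column 4, -10 − (-8 + (-2) + 4 + 20) gives (5,4) = -24.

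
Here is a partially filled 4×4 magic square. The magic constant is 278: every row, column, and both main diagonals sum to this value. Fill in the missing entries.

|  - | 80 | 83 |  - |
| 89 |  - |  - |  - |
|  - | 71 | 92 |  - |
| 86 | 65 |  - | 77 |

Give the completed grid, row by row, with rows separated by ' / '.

The remaining cell in row 4 is (4,3) = 278 − 228 = 50.
From column 2, 278 − (80 + 71 + 65) gives (2,2) = 62.
Column 3 needs 278; the known cells sum to 225, so (2,3) = 53.
The remaining cell in main diagonal is (1,1) = 278 − 231 = 47.
Using anti-diagonal: 53 + 71 + 86 + ? → (1,4) = 278 − 210 = 68.
Using row 2: 89 + 62 + 53 + ? → (2,4) = 278 − 204 = 74.
Column 1 must total 278; the given cells sum to 222, so (3,1) = 56.
From column 4, 278 − (68 + 74 + 77) gives (3,4) = 59.

47 80 83 68 / 89 62 53 74 / 56 71 92 59 / 86 65 50 77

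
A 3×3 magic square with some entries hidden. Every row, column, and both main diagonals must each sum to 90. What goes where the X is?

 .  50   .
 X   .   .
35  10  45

40

The remaining cell in column 2 is (2,2) = 90 − 60 = 30.
Main diagonal: 30 + 45 + ? = 90, so (1,1) = 15.
From anti-diagonal, 90 − (30 + 35) gives (1,3) = 25.
Column 1: 15 + 35 + ? = 90, so (2,1) = 40.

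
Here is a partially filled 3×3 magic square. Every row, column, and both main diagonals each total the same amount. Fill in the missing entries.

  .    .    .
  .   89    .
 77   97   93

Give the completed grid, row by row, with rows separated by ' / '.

Row 3 is already complete: 77 + 97 + 93 = 267, so that is the magic constant.
Column 2 needs 267; the known cells sum to 186, so (1,2) = 81.
Main diagonal needs 267; the known cells sum to 182, so (1,1) = 85.
The remaining cell in anti-diagonal is (1,3) = 267 − 166 = 101.
Column 1 must total 267; the given cells sum to 162, so (2,1) = 105.
Using column 3: 101 + 93 + ? → (2,3) = 267 − 194 = 73.

85 81 101 / 105 89 73 / 77 97 93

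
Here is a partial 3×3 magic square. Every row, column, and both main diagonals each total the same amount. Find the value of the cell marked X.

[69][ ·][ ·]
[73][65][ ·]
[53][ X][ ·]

Column 1 is complete and sums to 195; that is the magic constant.
Using row 2: 73 + 65 + ? → (2,3) = 195 − 138 = 57.
Main diagonal must total 195; the given cells sum to 134, so (3,3) = 61.
The remaining cell in anti-diagonal is (1,3) = 195 − 118 = 77.
Row 1 needs 195; the known cells sum to 146, so (1,2) = 49.
Row 3: 53 + 61 + ? = 195, so (3,2) = 81.

81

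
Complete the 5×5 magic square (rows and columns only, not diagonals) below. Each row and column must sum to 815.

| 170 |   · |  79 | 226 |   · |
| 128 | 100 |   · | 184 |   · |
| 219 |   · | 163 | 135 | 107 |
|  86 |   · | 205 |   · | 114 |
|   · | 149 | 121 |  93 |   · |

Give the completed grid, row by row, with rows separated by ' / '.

170 142 79 226 198 / 128 100 247 184 156 / 219 191 163 135 107 / 86 233 205 177 114 / 212 149 121 93 240

Row 3 must total 815; the given cells sum to 624, so (3,2) = 191.
Column 1 needs 815; the known cells sum to 603, so (5,1) = 212.
Column 3 needs 815; the known cells sum to 568, so (2,3) = 247.
The remaining cell in column 4 is (4,4) = 815 − 638 = 177.
Using row 2: 128 + 100 + 247 + 184 + ? → (2,5) = 815 − 659 = 156.
Row 4 needs 815; the known cells sum to 582, so (4,2) = 233.
Using row 5: 212 + 149 + 121 + 93 + ? → (5,5) = 815 − 575 = 240.
Using column 2: 100 + 191 + 233 + 149 + ? → (1,2) = 815 − 673 = 142.
From column 5, 815 − (156 + 107 + 114 + 240) gives (1,5) = 198.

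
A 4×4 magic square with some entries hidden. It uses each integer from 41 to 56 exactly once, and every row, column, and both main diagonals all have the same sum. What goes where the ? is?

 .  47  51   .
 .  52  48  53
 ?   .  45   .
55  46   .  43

44

The entries are 41 through 56, which sum to 776, so each line sums to 776/4 = 194.
From row 2, 194 − (52 + 48 + 53) gives (2,1) = 41.
From row 4, 194 − (55 + 46 + 43) gives (4,3) = 50.
Column 2: 47 + 52 + 46 + ? = 194, so (3,2) = 49.
Main diagonal must total 194; the given cells sum to 140, so (1,1) = 54.
Using anti-diagonal: 48 + 49 + 55 + ? → (1,4) = 194 − 152 = 42.
The remaining cell in column 1 is (3,1) = 194 − 150 = 44.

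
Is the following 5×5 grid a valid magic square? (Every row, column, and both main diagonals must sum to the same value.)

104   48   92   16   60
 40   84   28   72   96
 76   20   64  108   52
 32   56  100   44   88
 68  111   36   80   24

No — column 3 sums to 320 but column 2 sums to 319.

Row 1: 104 + 48 + 92 + 16 + 60 = 320.
Row 2: 40 + 84 + 28 + 72 + 96 = 320.
Row 3: 76 + 20 + 64 + 108 + 52 = 320.
Row 4: 32 + 56 + 100 + 44 + 88 = 320.
Row 5: 68 + 111 + 36 + 80 + 24 = 319.
Column 1: 104 + 40 + 76 + 32 + 68 = 320.
Column 2: 48 + 84 + 20 + 56 + 111 = 319.
Column 3: 92 + 28 + 64 + 100 + 36 = 320.
Column 4: 16 + 72 + 108 + 44 + 80 = 320.
Column 5: 60 + 96 + 52 + 88 + 24 = 320.
Main diagonal: 104 + 84 + 64 + 44 + 24 = 320.
Anti-diagonal: 60 + 72 + 64 + 56 + 68 = 320.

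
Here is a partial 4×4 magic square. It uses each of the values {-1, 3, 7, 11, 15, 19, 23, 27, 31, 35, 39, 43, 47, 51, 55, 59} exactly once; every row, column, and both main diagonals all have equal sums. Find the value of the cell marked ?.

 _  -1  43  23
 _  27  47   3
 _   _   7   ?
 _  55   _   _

The 16 entries sum to 464, so each line sums to 464/4 = 116.
From row 1, 116 − (-1 + 43 + 23) gives (1,1) = 51.
Row 2 must total 116; the given cells sum to 77, so (2,1) = 39.
From column 2, 116 − (-1 + 27 + 55) gives (3,2) = 35.
Column 3: 43 + 47 + 7 + ? = 116, so (4,3) = 19.
The remaining cell in main diagonal is (4,4) = 116 − 85 = 31.
From anti-diagonal, 116 − (23 + 47 + 35) gives (4,1) = 11.
From column 1, 116 − (51 + 39 + 11) gives (3,1) = 15.
Column 4 must total 116; the given cells sum to 57, so (3,4) = 59.

59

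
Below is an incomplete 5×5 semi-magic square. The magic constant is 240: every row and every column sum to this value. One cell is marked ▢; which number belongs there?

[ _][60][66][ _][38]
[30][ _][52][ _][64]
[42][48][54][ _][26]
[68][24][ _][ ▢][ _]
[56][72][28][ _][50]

46

Using row 3: 42 + 48 + 54 + 26 + ? → (3,4) = 240 − 170 = 70.
Row 5 must total 240; the given cells sum to 206, so (5,4) = 34.
Column 1 needs 240; the known cells sum to 196, so (1,1) = 44.
Column 2: 60 + 48 + 24 + 72 + ? = 240, so (2,2) = 36.
From column 3, 240 − (66 + 52 + 54 + 28) gives (4,3) = 40.
From column 5, 240 − (38 + 64 + 26 + 50) gives (4,5) = 62.
Row 1 must total 240; the given cells sum to 208, so (1,4) = 32.
Row 2 needs 240; the known cells sum to 182, so (2,4) = 58.
From row 4, 240 − (68 + 24 + 40 + 62) gives (4,4) = 46.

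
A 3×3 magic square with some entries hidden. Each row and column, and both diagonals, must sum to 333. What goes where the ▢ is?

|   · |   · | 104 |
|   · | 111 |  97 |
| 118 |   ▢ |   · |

The remaining cell in row 2 is (2,1) = 333 − 208 = 125.
From column 1, 333 − (125 + 118) gives (1,1) = 90.
The remaining cell in column 3 is (3,3) = 333 − 201 = 132.
Row 1: 90 + 104 + ? = 333, so (1,2) = 139.
Row 3: 118 + 132 + ? = 333, so (3,2) = 83.

83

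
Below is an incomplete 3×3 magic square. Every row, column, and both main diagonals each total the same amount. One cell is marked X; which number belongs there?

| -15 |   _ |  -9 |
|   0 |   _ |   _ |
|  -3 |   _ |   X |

3

Column 1 is complete and sums to -18; that is the magic constant.
Row 1: -15 + (-9) + ? = -18, so (1,2) = 6.
Anti-diagonal must total -18; the given cells sum to -12, so (2,2) = -6.
Row 2: 0 + (-6) + ? = -18, so (2,3) = -12.
Column 2 needs -18; the known cells sum to 0, so (3,2) = -18.
The remaining cell in column 3 is (3,3) = -18 − (-21) = 3.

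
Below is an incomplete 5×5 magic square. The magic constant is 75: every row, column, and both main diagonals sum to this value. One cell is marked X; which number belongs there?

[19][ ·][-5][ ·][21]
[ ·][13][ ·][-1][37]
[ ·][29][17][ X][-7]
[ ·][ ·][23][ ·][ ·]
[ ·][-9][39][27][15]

From row 5, 75 − (-9 + 39 + 27 + 15) gives (5,1) = 3.
The remaining cell in column 3 is (2,3) = 75 − 74 = 1.
Column 5: 21 + 37 + (-7) + 15 + ? = 75, so (4,5) = 9.
From main diagonal, 75 − (19 + 13 + 17 + 15) gives (4,4) = 11.
Anti-diagonal must total 75; the given cells sum to 40, so (4,2) = 35.
Using row 2: 13 + 1 + (-1) + 37 + ? → (2,1) = 75 − 50 = 25.
Row 4: 35 + 23 + 11 + 9 + ? = 75, so (4,1) = -3.
From column 1, 75 − (19 + 25 + (-3) + 3) gives (3,1) = 31.
Using column 2: 13 + 29 + 35 + (-9) + ? → (1,2) = 75 − 68 = 7.
Row 1 needs 75; the known cells sum to 42, so (1,4) = 33.
From row 3, 75 − (31 + 29 + 17 + (-7)) gives (3,4) = 5.

5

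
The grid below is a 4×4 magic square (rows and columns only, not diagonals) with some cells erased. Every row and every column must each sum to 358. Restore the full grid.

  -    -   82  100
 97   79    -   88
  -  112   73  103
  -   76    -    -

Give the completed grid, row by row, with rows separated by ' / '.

Row 2 must total 358; the given cells sum to 264, so (2,3) = 94.
Using row 3: 112 + 73 + 103 + ? → (3,1) = 358 − 288 = 70.
Using column 2: 79 + 112 + 76 + ? → (1,2) = 358 − 267 = 91.
Column 3 must total 358; the given cells sum to 249, so (4,3) = 109.
The remaining cell in column 4 is (4,4) = 358 − 291 = 67.
Row 1: 91 + 82 + 100 + ? = 358, so (1,1) = 85.
Row 4 needs 358; the known cells sum to 252, so (4,1) = 106.

85 91 82 100 / 97 79 94 88 / 70 112 73 103 / 106 76 109 67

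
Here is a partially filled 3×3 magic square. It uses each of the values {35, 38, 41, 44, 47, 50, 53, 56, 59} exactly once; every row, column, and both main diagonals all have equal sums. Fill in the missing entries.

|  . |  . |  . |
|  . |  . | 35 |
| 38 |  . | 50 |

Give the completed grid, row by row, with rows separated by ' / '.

The 9 entries sum to 423, so each line sums to 423/3 = 141.
Using row 3: 38 + 50 + ? → (3,2) = 141 − 88 = 53.
The remaining cell in column 3 is (1,3) = 141 − 85 = 56.
From anti-diagonal, 141 − (56 + 38) gives (2,2) = 47.
The remaining cell in row 2 is (2,1) = 141 − 82 = 59.
Column 1 must total 141; the given cells sum to 97, so (1,1) = 44.
Column 2 needs 141; the known cells sum to 100, so (1,2) = 41.

44 41 56 / 59 47 35 / 38 53 50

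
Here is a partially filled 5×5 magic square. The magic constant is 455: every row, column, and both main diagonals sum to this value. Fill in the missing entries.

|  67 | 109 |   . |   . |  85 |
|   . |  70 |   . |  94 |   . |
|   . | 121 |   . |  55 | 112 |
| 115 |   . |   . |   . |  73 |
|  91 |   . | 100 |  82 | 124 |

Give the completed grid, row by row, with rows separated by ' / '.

67 109 76 118 85 / 103 70 127 94 61 / 79 121 88 55 112 / 115 97 64 106 73 / 91 58 100 82 124

The remaining cell in row 5 is (5,2) = 455 − 397 = 58.
Using column 2: 109 + 70 + 121 + 58 + ? → (4,2) = 455 − 358 = 97.
Column 5 needs 455; the known cells sum to 394, so (2,5) = 61.
The remaining cell in anti-diagonal is (3,3) = 455 − 367 = 88.
Row 3 needs 455; the known cells sum to 376, so (3,1) = 79.
Column 1: 67 + 79 + 115 + 91 + ? = 455, so (2,1) = 103.
Main diagonal: 67 + 70 + 88 + 124 + ? = 455, so (4,4) = 106.
The remaining cell in row 2 is (2,3) = 455 − 328 = 127.
Row 4 must total 455; the given cells sum to 391, so (4,3) = 64.
Using column 3: 127 + 88 + 64 + 100 + ? → (1,3) = 455 − 379 = 76.
Column 4 must total 455; the given cells sum to 337, so (1,4) = 118.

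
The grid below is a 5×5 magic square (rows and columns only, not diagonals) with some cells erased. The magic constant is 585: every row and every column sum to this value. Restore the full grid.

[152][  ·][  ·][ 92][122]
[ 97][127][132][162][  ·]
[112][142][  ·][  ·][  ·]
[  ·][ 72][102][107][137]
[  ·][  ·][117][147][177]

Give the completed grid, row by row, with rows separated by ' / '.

152 157 62 92 122 / 97 127 132 162 67 / 112 142 172 77 82 / 167 72 102 107 137 / 57 87 117 147 177

Row 2 must total 585; the given cells sum to 518, so (2,5) = 67.
The remaining cell in row 4 is (4,1) = 585 − 418 = 167.
From column 1, 585 − (152 + 97 + 112 + 167) gives (5,1) = 57.
Column 4 must total 585; the given cells sum to 508, so (3,4) = 77.
From column 5, 585 − (122 + 67 + 137 + 177) gives (3,5) = 82.
Row 3: 112 + 142 + 77 + 82 + ? = 585, so (3,3) = 172.
From row 5, 585 − (57 + 117 + 147 + 177) gives (5,2) = 87.
Column 2 needs 585; the known cells sum to 428, so (1,2) = 157.
Column 3 must total 585; the given cells sum to 523, so (1,3) = 62.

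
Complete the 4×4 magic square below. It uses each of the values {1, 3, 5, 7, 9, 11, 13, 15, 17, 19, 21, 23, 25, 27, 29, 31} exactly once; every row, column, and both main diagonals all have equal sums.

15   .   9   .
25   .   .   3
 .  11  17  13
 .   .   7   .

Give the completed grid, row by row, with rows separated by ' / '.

15 19 9 21 / 25 5 31 3 / 23 11 17 13 / 1 29 7 27

The 16 entries sum to 256, so each line sums to 256/4 = 64.
Row 3: 11 + 17 + 13 + ? = 64, so (3,1) = 23.
The remaining cell in column 1 is (4,1) = 64 − 63 = 1.
Column 3 must total 64; the given cells sum to 33, so (2,3) = 31.
Anti-diagonal: 31 + 11 + 1 + ? = 64, so (1,4) = 21.
Row 1 must total 64; the given cells sum to 45, so (1,2) = 19.
Row 2: 25 + 31 + 3 + ? = 64, so (2,2) = 5.
Column 2 must total 64; the given cells sum to 35, so (4,2) = 29.
Using column 4: 21 + 3 + 13 + ? → (4,4) = 64 − 37 = 27.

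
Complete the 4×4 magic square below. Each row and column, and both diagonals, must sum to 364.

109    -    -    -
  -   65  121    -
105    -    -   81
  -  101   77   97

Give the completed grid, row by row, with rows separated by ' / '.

Row 4 must total 364; the given cells sum to 275, so (4,1) = 89.
From column 1, 364 − (109 + 105 + 89) gives (2,1) = 61.
Main diagonal needs 364; the known cells sum to 271, so (3,3) = 93.
Using row 2: 61 + 65 + 121 + ? → (2,4) = 364 − 247 = 117.
From row 3, 364 − (105 + 93 + 81) gives (3,2) = 85.
Column 2 must total 364; the given cells sum to 251, so (1,2) = 113.
The remaining cell in column 3 is (1,3) = 364 − 291 = 73.
Column 4 must total 364; the given cells sum to 295, so (1,4) = 69.

109 113 73 69 / 61 65 121 117 / 105 85 93 81 / 89 101 77 97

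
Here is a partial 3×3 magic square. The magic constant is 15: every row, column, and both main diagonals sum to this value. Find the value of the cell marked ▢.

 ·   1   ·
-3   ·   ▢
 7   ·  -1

13

Row 3 must total 15; the given cells sum to 6, so (3,2) = 9.
The remaining cell in column 1 is (1,1) = 15 − 4 = 11.
Column 2 needs 15; the known cells sum to 10, so (2,2) = 5.
Anti-diagonal needs 15; the known cells sum to 12, so (1,3) = 3.
The remaining cell in row 2 is (2,3) = 15 − 2 = 13.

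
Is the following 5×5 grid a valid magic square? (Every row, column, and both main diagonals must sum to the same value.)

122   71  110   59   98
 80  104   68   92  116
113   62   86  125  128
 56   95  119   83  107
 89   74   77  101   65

Row 1: 122 + 71 + 110 + 59 + 98 = 460.
Row 2: 80 + 104 + 68 + 92 + 116 = 460.
Row 3: 113 + 62 + 86 + 125 + 128 = 514.
Row 4: 56 + 95 + 119 + 83 + 107 = 460.
Row 5: 89 + 74 + 77 + 101 + 65 = 406.
Column 1: 122 + 80 + 113 + 56 + 89 = 460.
Column 2: 71 + 104 + 62 + 95 + 74 = 406.
Column 3: 110 + 68 + 86 + 119 + 77 = 460.
Column 4: 59 + 92 + 125 + 83 + 101 = 460.
Column 5: 98 + 116 + 128 + 107 + 65 = 514.
Main diagonal: 122 + 104 + 86 + 83 + 65 = 460.
Anti-diagonal: 98 + 92 + 86 + 95 + 89 = 460.

No — main diagonal sums to 460 but row 3 sums to 514.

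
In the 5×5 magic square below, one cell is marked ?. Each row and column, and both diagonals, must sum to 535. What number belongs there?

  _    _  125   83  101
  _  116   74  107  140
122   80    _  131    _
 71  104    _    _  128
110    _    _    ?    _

119

Row 2 must total 535; the given cells sum to 437, so (2,1) = 98.
Using column 1: 98 + 122 + 71 + 110 + ? → (1,1) = 535 − 401 = 134.
Anti-diagonal: 101 + 107 + 104 + 110 + ? = 535, so (3,3) = 113.
The remaining cell in row 1 is (1,2) = 535 − 443 = 92.
The remaining cell in row 3 is (3,5) = 535 − 446 = 89.
Column 2 must total 535; the given cells sum to 392, so (5,2) = 143.
Column 5 must total 535; the given cells sum to 458, so (5,5) = 77.
Main diagonal must total 535; the given cells sum to 440, so (4,4) = 95.
Row 4 must total 535; the given cells sum to 398, so (4,3) = 137.
Column 3: 125 + 74 + 113 + 137 + ? = 535, so (5,3) = 86.
The remaining cell in column 4 is (5,4) = 535 − 416 = 119.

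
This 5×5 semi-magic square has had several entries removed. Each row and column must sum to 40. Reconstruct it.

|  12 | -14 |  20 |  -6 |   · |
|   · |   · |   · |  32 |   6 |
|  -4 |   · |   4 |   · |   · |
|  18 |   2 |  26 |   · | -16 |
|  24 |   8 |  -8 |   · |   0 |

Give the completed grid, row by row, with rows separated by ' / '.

From row 1, 40 − (12 + (-14) + 20 + (-6)) gives (1,5) = 28.
Row 4: 18 + 2 + 26 + (-16) + ? = 40, so (4,4) = 10.
From row 5, 40 − (24 + 8 + (-8) + 0) gives (5,4) = 16.
From column 1, 40 − (12 + (-4) + 18 + 24) gives (2,1) = -10.
Using column 3: 20 + 4 + 26 + (-8) + ? → (2,3) = 40 − 42 = -2.
The remaining cell in column 4 is (3,4) = 40 − 52 = -12.
Column 5: 28 + 6 + (-16) + 0 + ? = 40, so (3,5) = 22.
Row 2 needs 40; the known cells sum to 26, so (2,2) = 14.
Row 3: -4 + 4 + (-12) + 22 + ? = 40, so (3,2) = 30.

12 -14 20 -6 28 / -10 14 -2 32 6 / -4 30 4 -12 22 / 18 2 26 10 -16 / 24 8 -8 16 0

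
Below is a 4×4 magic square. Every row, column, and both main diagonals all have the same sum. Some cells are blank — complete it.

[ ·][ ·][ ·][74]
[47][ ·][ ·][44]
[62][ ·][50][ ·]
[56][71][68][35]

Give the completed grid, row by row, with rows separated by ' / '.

Row 4 is already complete: 56 + 71 + 68 + 35 = 230, so that is the magic constant.
Column 1 needs 230; the known cells sum to 165, so (1,1) = 65.
Column 4 must total 230; the given cells sum to 153, so (3,4) = 77.
Using main diagonal: 65 + 50 + 35 + ? → (2,2) = 230 − 150 = 80.
The remaining cell in row 2 is (2,3) = 230 − 171 = 59.
Row 3 needs 230; the known cells sum to 189, so (3,2) = 41.
Using column 2: 80 + 41 + 71 + ? → (1,2) = 230 − 192 = 38.
Column 3: 59 + 50 + 68 + ? = 230, so (1,3) = 53.

65 38 53 74 / 47 80 59 44 / 62 41 50 77 / 56 71 68 35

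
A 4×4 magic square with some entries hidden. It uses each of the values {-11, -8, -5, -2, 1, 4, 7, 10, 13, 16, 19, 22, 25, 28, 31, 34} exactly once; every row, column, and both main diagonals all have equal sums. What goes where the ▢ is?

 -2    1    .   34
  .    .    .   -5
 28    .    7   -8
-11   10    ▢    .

The 16 entries sum to 184, so each line sums to 184/4 = 46.
Row 1 must total 46; the given cells sum to 33, so (1,3) = 13.
From row 3, 46 − (28 + 7 + (-8)) gives (3,2) = 19.
From column 1, 46 − (-2 + 28 + (-11)) gives (2,1) = 31.
Column 2 needs 46; the known cells sum to 30, so (2,2) = 16.
Column 4: 34 + (-5) + (-8) + ? = 46, so (4,4) = 25.
From anti-diagonal, 46 − (34 + 19 + (-11)) gives (2,3) = 4.
Row 4 must total 46; the given cells sum to 24, so (4,3) = 22.

22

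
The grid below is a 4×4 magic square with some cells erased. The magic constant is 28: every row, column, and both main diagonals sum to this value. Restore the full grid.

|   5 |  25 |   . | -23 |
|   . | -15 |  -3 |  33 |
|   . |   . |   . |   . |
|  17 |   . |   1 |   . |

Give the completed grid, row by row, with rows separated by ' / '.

Row 1: 5 + 25 + (-23) + ? = 28, so (1,3) = 21.
The remaining cell in row 2 is (2,1) = 28 − 15 = 13.
Column 1: 5 + 13 + 17 + ? = 28, so (3,1) = -7.
Column 3 must total 28; the given cells sum to 19, so (3,3) = 9.
Main diagonal must total 28; the given cells sum to -1, so (4,4) = 29.
Anti-diagonal needs 28; the known cells sum to -9, so (3,2) = 37.
From row 3, 28 − (-7 + 37 + 9) gives (3,4) = -11.
Using row 4: 17 + 1 + 29 + ? → (4,2) = 28 − 47 = -19.

5 25 21 -23 / 13 -15 -3 33 / -7 37 9 -11 / 17 -19 1 29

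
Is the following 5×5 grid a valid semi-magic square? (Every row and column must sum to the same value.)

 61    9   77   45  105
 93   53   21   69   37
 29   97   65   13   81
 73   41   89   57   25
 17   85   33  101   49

Row 1: 61 + 9 + 77 + 45 + 105 = 297.
Row 2: 93 + 53 + 21 + 69 + 37 = 273.
Row 3: 29 + 97 + 65 + 13 + 81 = 285.
Row 4: 73 + 41 + 89 + 57 + 25 = 285.
Row 5: 17 + 85 + 33 + 101 + 49 = 285.
Column 1: 61 + 93 + 29 + 73 + 17 = 273.
Column 2: 9 + 53 + 97 + 41 + 85 = 285.
Column 3: 77 + 21 + 65 + 89 + 33 = 285.
Column 4: 45 + 69 + 13 + 57 + 101 = 285.
Column 5: 105 + 37 + 81 + 25 + 49 = 297.

No — column 1 sums to 273 but column 4 sums to 285.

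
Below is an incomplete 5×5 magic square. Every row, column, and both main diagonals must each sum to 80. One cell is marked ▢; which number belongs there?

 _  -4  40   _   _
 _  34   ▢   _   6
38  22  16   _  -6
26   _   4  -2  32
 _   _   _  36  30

28

Row 3: 38 + 22 + 16 + (-6) + ? = 80, so (3,4) = 10.
Using row 4: 26 + 4 + (-2) + 32 + ? → (4,2) = 80 − 60 = 20.
Column 2: -4 + 34 + 22 + 20 + ? = 80, so (5,2) = 8.
Column 5 must total 80; the given cells sum to 62, so (1,5) = 18.
Main diagonal: 34 + 16 + (-2) + 30 + ? = 80, so (1,1) = 2.
The remaining cell in row 1 is (1,4) = 80 − 56 = 24.
Column 4 needs 80; the known cells sum to 68, so (2,4) = 12.
The remaining cell in anti-diagonal is (5,1) = 80 − 66 = 14.
Using row 5: 14 + 8 + 36 + 30 + ? → (5,3) = 80 − 88 = -8.
From column 1, 80 − (2 + 38 + 26 + 14) gives (2,1) = 0.
Column 3: 40 + 16 + 4 + (-8) + ? = 80, so (2,3) = 28.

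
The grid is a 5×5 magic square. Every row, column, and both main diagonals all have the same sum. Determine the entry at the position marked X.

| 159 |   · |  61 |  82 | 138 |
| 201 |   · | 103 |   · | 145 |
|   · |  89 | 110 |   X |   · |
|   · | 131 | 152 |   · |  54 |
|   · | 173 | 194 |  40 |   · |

Column 3 is complete and sums to 620; that is the magic constant.
From row 1, 620 − (159 + 61 + 82 + 138) gives (1,2) = 180.
Column 2 needs 620; the known cells sum to 573, so (2,2) = 47.
Using row 2: 201 + 47 + 103 + 145 + ? → (2,4) = 620 − 496 = 124.
Anti-diagonal needs 620; the known cells sum to 503, so (5,1) = 117.
Using row 5: 117 + 173 + 194 + 40 + ? → (5,5) = 620 − 524 = 96.
Using column 5: 138 + 145 + 54 + 96 + ? → (3,5) = 620 − 433 = 187.
Using main diagonal: 159 + 47 + 110 + 96 + ? → (4,4) = 620 − 412 = 208.
From row 4, 620 − (131 + 152 + 208 + 54) gives (4,1) = 75.
From column 1, 620 − (159 + 201 + 75 + 117) gives (3,1) = 68.
Column 4: 82 + 124 + 208 + 40 + ? = 620, so (3,4) = 166.

166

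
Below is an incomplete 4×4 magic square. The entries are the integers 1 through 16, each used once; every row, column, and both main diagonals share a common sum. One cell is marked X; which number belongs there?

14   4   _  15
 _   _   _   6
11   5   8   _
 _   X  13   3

16

The entries are 1 through 16, which sum to 136, so each line sums to 136/4 = 34.
Row 1 must total 34; the given cells sum to 33, so (1,3) = 1.
From row 3, 34 − (11 + 5 + 8) gives (3,4) = 10.
From column 3, 34 − (1 + 8 + 13) gives (2,3) = 12.
From main diagonal, 34 − (14 + 8 + 3) gives (2,2) = 9.
Using anti-diagonal: 15 + 12 + 5 + ? → (4,1) = 34 − 32 = 2.
Row 2: 9 + 12 + 6 + ? = 34, so (2,1) = 7.
Row 4 must total 34; the given cells sum to 18, so (4,2) = 16.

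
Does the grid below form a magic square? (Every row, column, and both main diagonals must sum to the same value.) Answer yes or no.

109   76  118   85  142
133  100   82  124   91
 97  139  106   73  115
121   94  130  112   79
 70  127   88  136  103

No — row 3 sums to 530 but row 4 sums to 536.

Row 1: 109 + 76 + 118 + 85 + 142 = 530.
Row 2: 133 + 100 + 82 + 124 + 91 = 530.
Row 3: 97 + 139 + 106 + 73 + 115 = 530.
Row 4: 121 + 94 + 130 + 112 + 79 = 536.
Row 5: 70 + 127 + 88 + 136 + 103 = 524.
Column 1: 109 + 133 + 97 + 121 + 70 = 530.
Column 2: 76 + 100 + 139 + 94 + 127 = 536.
Column 3: 118 + 82 + 106 + 130 + 88 = 524.
Column 4: 85 + 124 + 73 + 112 + 136 = 530.
Column 5: 142 + 91 + 115 + 79 + 103 = 530.
Main diagonal: 109 + 100 + 106 + 112 + 103 = 530.
Anti-diagonal: 142 + 124 + 106 + 94 + 70 = 536.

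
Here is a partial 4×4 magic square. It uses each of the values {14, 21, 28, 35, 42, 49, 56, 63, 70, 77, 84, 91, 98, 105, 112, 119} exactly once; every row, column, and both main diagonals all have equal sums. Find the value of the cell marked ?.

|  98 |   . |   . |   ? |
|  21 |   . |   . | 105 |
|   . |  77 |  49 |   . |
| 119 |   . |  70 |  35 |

14

The 16 entries sum to 1064, so each line sums to 1064/4 = 266.
Row 4: 119 + 70 + 35 + ? = 266, so (4,2) = 42.
Column 1 needs 266; the known cells sum to 238, so (3,1) = 28.
Main diagonal: 98 + 49 + 35 + ? = 266, so (2,2) = 84.
Row 2: 21 + 84 + 105 + ? = 266, so (2,3) = 56.
From row 3, 266 − (28 + 77 + 49) gives (3,4) = 112.
Using column 2: 84 + 77 + 42 + ? → (1,2) = 266 − 203 = 63.
The remaining cell in column 3 is (1,3) = 266 − 175 = 91.
Column 4: 105 + 112 + 35 + ? = 266, so (1,4) = 14.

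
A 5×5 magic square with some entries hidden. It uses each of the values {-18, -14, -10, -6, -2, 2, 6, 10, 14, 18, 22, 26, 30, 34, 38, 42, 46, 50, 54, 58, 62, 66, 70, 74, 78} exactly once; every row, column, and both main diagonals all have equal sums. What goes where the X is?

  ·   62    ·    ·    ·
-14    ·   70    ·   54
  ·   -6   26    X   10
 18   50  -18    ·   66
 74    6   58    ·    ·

78

The 25 entries sum to 750, so each line sums to 750/5 = 150.
Using row 4: 18 + 50 + (-18) + 66 + ? → (4,4) = 150 − 116 = 34.
Column 2 needs 150; the known cells sum to 112, so (2,2) = 38.
Using column 3: 70 + 26 + (-18) + 58 + ? → (1,3) = 150 − 136 = 14.
The remaining cell in row 2 is (2,4) = 150 − 148 = 2.
The remaining cell in anti-diagonal is (1,5) = 150 − 152 = -2.
Column 5 must total 150; the given cells sum to 128, so (5,5) = 22.
Main diagonal needs 150; the known cells sum to 120, so (1,1) = 30.
Row 1 must total 150; the given cells sum to 104, so (1,4) = 46.
Row 5 needs 150; the known cells sum to 160, so (5,4) = -10.
Column 1 needs 150; the known cells sum to 108, so (3,1) = 42.
From column 4, 150 − (46 + 2 + 34 + (-10)) gives (3,4) = 78.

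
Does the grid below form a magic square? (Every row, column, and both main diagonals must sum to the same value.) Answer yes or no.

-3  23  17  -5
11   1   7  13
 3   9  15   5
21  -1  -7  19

Row 1: -3 + 23 + 17 + (-5) = 32.
Row 2: 11 + 1 + 7 + 13 = 32.
Row 3: 3 + 9 + 15 + 5 = 32.
Row 4: 21 + (-1) + (-7) + 19 = 32.
Column 1: -3 + 11 + 3 + 21 = 32.
Column 2: 23 + 1 + 9 + (-1) = 32.
Column 3: 17 + 7 + 15 + (-7) = 32.
Column 4: -5 + 13 + 5 + 19 = 32.
Main diagonal: -3 + 1 + 15 + 19 = 32.
Anti-diagonal: -5 + 7 + 9 + 21 = 32.
All lines sum to 32.

Yes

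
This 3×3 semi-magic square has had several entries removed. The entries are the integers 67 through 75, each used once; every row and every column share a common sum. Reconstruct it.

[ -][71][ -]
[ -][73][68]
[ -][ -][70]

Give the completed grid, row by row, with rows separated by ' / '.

67 71 75 / 72 73 68 / 74 69 70

The entries are 67 through 75, which sum to 639, so each line sums to 639/3 = 213.
Using row 2: 73 + 68 + ? → (2,1) = 213 − 141 = 72.
Column 2: 71 + 73 + ? = 213, so (3,2) = 69.
From column 3, 213 − (68 + 70) gives (1,3) = 75.
Row 1: 71 + 75 + ? = 213, so (1,1) = 67.
The remaining cell in row 3 is (3,1) = 213 − 139 = 74.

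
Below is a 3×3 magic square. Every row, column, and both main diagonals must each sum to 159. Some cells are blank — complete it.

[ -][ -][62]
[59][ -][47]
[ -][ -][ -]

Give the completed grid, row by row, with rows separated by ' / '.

Row 2 needs 159; the known cells sum to 106, so (2,2) = 53.
Column 3 needs 159; the known cells sum to 109, so (3,3) = 50.
The remaining cell in main diagonal is (1,1) = 159 − 103 = 56.
The remaining cell in anti-diagonal is (3,1) = 159 − 115 = 44.
The remaining cell in row 1 is (1,2) = 159 − 118 = 41.
Using row 3: 44 + 50 + ? → (3,2) = 159 − 94 = 65.

56 41 62 / 59 53 47 / 44 65 50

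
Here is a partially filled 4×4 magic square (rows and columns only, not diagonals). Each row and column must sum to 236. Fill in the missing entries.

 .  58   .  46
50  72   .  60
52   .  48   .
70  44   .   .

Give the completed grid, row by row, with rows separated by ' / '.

64 58 68 46 / 50 72 54 60 / 52 62 48 74 / 70 44 66 56

The remaining cell in row 2 is (2,3) = 236 − 182 = 54.
Column 1 must total 236; the given cells sum to 172, so (1,1) = 64.
Column 2: 58 + 72 + 44 + ? = 236, so (3,2) = 62.
The remaining cell in row 1 is (1,3) = 236 − 168 = 68.
From row 3, 236 − (52 + 62 + 48) gives (3,4) = 74.
Column 3: 68 + 54 + 48 + ? = 236, so (4,3) = 66.
Column 4: 46 + 60 + 74 + ? = 236, so (4,4) = 56.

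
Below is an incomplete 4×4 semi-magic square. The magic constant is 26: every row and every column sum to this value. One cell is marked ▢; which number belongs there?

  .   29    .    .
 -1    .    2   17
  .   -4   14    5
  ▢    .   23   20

Row 2 must total 26; the given cells sum to 18, so (2,2) = 8.
Row 3 must total 26; the given cells sum to 15, so (3,1) = 11.
Using column 2: 29 + 8 + (-4) + ? → (4,2) = 26 − 33 = -7.
Column 3 needs 26; the known cells sum to 39, so (1,3) = -13.
Column 4 must total 26; the given cells sum to 42, so (1,4) = -16.
Row 1: 29 + (-13) + (-16) + ? = 26, so (1,1) = 26.
Using row 4: -7 + 23 + 20 + ? → (4,1) = 26 − 36 = -10.

-10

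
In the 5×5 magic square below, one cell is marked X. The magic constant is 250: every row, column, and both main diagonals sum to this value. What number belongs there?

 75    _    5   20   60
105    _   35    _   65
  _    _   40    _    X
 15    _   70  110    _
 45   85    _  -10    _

95

Row 1: 75 + 5 + 20 + 60 + ? = 250, so (1,2) = 90.
Column 1 needs 250; the known cells sum to 240, so (3,1) = 10.
Column 3 must total 250; the given cells sum to 150, so (5,3) = 100.
Using row 5: 45 + 85 + 100 + (-10) + ? → (5,5) = 250 − 220 = 30.
Main diagonal must total 250; the given cells sum to 255, so (2,2) = -5.
Row 2 needs 250; the known cells sum to 200, so (2,4) = 50.
The remaining cell in column 4 is (3,4) = 250 − 170 = 80.
Anti-diagonal needs 250; the known cells sum to 195, so (4,2) = 55.
Using row 4: 15 + 55 + 70 + 110 + ? → (4,5) = 250 − 250 = 0.
The remaining cell in column 2 is (3,2) = 250 − 225 = 25.
Using column 5: 60 + 65 + 0 + 30 + ? → (3,5) = 250 − 155 = 95.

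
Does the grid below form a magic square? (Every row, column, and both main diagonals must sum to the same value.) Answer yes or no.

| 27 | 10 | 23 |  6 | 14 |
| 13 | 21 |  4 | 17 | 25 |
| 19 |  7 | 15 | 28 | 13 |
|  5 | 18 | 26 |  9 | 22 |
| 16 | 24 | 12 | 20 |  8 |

Row 1: 27 + 10 + 23 + 6 + 14 = 80.
Row 2: 13 + 21 + 4 + 17 + 25 = 80.
Row 3: 19 + 7 + 15 + 28 + 13 = 82.
Row 4: 5 + 18 + 26 + 9 + 22 = 80.
Row 5: 16 + 24 + 12 + 20 + 8 = 80.
Column 1: 27 + 13 + 19 + 5 + 16 = 80.
Column 2: 10 + 21 + 7 + 18 + 24 = 80.
Column 3: 23 + 4 + 15 + 26 + 12 = 80.
Column 4: 6 + 17 + 28 + 9 + 20 = 80.
Column 5: 14 + 25 + 13 + 22 + 8 = 82.
Main diagonal: 27 + 21 + 15 + 9 + 8 = 80.
Anti-diagonal: 14 + 17 + 15 + 18 + 16 = 80.

No — row 3 sums to 82 but row 5 sums to 80.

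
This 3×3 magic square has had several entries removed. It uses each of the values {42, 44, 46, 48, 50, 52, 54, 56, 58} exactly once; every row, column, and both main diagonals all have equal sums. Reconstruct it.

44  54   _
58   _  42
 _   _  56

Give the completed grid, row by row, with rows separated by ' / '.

The 9 entries sum to 450, so each line sums to 450/3 = 150.
From row 1, 150 − (44 + 54) gives (1,3) = 52.
Row 2 must total 150; the given cells sum to 100, so (2,2) = 50.
Column 1 must total 150; the given cells sum to 102, so (3,1) = 48.
From column 2, 150 − (54 + 50) gives (3,2) = 46.

44 54 52 / 58 50 42 / 48 46 56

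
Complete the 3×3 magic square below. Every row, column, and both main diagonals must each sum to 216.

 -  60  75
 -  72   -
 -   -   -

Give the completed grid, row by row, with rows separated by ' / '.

81 60 75 / 66 72 78 / 69 84 63

Row 1 needs 216; the known cells sum to 135, so (1,1) = 81.
Column 2: 60 + 72 + ? = 216, so (3,2) = 84.
Main diagonal must total 216; the given cells sum to 153, so (3,3) = 63.
Anti-diagonal must total 216; the given cells sum to 147, so (3,1) = 69.
Using column 1: 81 + 69 + ? → (2,1) = 216 − 150 = 66.
Column 3 needs 216; the known cells sum to 138, so (2,3) = 78.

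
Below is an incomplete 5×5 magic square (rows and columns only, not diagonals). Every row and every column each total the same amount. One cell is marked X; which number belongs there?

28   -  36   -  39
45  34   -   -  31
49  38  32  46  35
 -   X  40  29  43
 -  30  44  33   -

51

Row 3 is complete and sums to 200; that is the magic constant.
The remaining cell in column 3 is (2,3) = 200 − 152 = 48.
Using column 5: 39 + 31 + 35 + 43 + ? → (5,5) = 200 − 148 = 52.
Row 2 needs 200; the known cells sum to 158, so (2,4) = 42.
From row 5, 200 − (30 + 44 + 33 + 52) gives (5,1) = 41.
From column 1, 200 − (28 + 45 + 49 + 41) gives (4,1) = 37.
The remaining cell in column 4 is (1,4) = 200 − 150 = 50.
Row 1: 28 + 36 + 50 + 39 + ? = 200, so (1,2) = 47.
Using row 4: 37 + 40 + 29 + 43 + ? → (4,2) = 200 − 149 = 51.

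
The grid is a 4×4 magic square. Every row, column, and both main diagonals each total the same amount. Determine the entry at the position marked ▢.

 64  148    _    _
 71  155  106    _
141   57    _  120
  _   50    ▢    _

Column 2 is complete and sums to 410; that is the magic constant.
From row 2, 410 − (71 + 155 + 106) gives (2,4) = 78.
Row 3 needs 410; the known cells sum to 318, so (3,3) = 92.
Column 1 needs 410; the known cells sum to 276, so (4,1) = 134.
From main diagonal, 410 − (64 + 155 + 92) gives (4,4) = 99.
The remaining cell in anti-diagonal is (1,4) = 410 − 297 = 113.
The remaining cell in row 1 is (1,3) = 410 − 325 = 85.
Row 4 must total 410; the given cells sum to 283, so (4,3) = 127.

127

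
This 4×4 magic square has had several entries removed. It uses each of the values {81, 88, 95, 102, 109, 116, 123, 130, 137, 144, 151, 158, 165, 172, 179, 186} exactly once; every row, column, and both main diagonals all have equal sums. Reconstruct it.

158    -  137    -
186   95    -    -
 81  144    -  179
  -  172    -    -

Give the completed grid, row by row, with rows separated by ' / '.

158 123 137 116 / 186 95 165 88 / 81 144 130 179 / 109 172 102 151

The 16 entries sum to 2136, so each line sums to 2136/4 = 534.
Row 3: 81 + 144 + 179 + ? = 534, so (3,3) = 130.
From column 1, 534 − (158 + 186 + 81) gives (4,1) = 109.
Column 2: 95 + 144 + 172 + ? = 534, so (1,2) = 123.
The remaining cell in main diagonal is (4,4) = 534 − 383 = 151.
From row 1, 534 − (158 + 123 + 137) gives (1,4) = 116.
Row 4 must total 534; the given cells sum to 432, so (4,3) = 102.
Column 3 must total 534; the given cells sum to 369, so (2,3) = 165.
Column 4 must total 534; the given cells sum to 446, so (2,4) = 88.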